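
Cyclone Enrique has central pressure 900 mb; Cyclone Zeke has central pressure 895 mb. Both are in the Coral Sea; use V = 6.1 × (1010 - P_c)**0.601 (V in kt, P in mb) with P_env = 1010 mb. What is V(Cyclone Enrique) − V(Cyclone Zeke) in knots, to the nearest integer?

-3 kt

Cyclone Enrique: ΔP = 110; V ≈ 6.1 × 110^0.601 ≈ 102.85 kt.
Cyclone Zeke: ΔP = 115; V ≈ 6.1 × 115^0.601 ≈ 105.64 kt.
Difference ≈ 102.85 − 105.64 = -2.79 → -3 kt.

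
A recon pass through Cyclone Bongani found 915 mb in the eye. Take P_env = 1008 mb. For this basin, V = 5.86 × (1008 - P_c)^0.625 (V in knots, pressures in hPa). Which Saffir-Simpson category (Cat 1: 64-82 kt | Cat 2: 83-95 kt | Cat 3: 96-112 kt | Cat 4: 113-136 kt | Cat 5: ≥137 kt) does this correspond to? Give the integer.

3

ΔP = 1008 − 915 = 93 mb.
V ≈ 5.86 × 93^0.625 = 5.86 × 16.99 ≈ 100 kt.
100 kt falls in the Category 3 band.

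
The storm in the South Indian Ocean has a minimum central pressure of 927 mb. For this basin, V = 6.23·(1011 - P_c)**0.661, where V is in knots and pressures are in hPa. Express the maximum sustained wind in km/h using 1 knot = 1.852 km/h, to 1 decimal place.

215.8 km/h

ΔP = 1011 − 927 = 84 mb.
V ≈ 6.23 × 84^0.661 = 6.23 × 18.705 ≈ 116.530 kt.
116.530 × 1.852 ≈ 215.81 km/h → 215.8 km/h.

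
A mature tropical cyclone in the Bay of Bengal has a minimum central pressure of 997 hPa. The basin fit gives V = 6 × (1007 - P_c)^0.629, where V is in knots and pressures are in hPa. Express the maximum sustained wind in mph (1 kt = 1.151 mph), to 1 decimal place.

ΔP = 1007 − 997 = 10 hPa.
V ≈ 6 × 10^0.629 = 6 × 4.256 ≈ 25.536 kt.
25.536 × 1.151 ≈ 29.39 mph → 29.4 mph.

29.4 mph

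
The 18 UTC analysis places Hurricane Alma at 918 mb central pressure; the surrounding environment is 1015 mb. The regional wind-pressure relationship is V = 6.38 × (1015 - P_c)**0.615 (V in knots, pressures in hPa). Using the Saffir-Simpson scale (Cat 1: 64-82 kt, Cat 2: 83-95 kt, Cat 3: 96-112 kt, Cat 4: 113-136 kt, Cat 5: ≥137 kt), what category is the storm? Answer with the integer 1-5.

ΔP = 1015 − 918 = 97 mb.
V ≈ 6.38 × 97^0.615 = 6.38 × 16.67 ≈ 106 kt.
106 kt falls in the Category 3 band.

3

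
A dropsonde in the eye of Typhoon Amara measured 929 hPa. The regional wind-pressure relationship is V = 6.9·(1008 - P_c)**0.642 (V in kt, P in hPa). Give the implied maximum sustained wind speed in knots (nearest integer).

ΔP = 1008 − 929 = 79 hPa.
79^0.642 ≈ 16.530.
V ≈ 6.9 × 16.530 ≈ 114.1 kt.

114 kt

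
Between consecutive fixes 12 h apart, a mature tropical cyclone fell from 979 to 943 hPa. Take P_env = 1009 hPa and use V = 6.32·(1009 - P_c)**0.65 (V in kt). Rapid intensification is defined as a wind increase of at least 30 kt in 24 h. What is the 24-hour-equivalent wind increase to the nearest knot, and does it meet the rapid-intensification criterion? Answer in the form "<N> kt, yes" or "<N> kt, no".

V₁: ΔP = 30, V ≈ 6.32 × 30^0.65 ≈ 57.66 kt.
V₂: ΔP = 66, V ≈ 6.32 × 66^0.65 ≈ 96.25 kt.
ΔV over 12 h = 38.59 kt → 24 h equivalent = 38.59 × 24/12 ≈ 77.18 kt.
77 kt ≥ 30 kt ⇒ rapid intensification.

77 kt, yes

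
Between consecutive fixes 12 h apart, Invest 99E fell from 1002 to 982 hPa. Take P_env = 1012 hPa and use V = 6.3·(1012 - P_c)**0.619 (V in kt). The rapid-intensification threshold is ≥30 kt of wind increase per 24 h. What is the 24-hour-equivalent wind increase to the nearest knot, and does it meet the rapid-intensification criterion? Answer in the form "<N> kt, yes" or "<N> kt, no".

V₁: ΔP = 10, V ≈ 6.3 × 10^0.619 ≈ 26.20 kt.
V₂: ΔP = 30, V ≈ 6.3 × 30^0.619 ≈ 51.72 kt.
ΔV over 12 h = 25.52 kt → 24 h equivalent = 25.52 × 24/12 ≈ 51.04 kt.
51 kt ≥ 30 kt ⇒ rapid intensification.

51 kt, yes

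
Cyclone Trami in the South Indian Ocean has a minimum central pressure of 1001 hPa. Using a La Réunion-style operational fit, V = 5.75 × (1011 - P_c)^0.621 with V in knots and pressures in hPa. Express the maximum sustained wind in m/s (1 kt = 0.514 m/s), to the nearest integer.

12 m/s

ΔP = 1011 − 1001 = 10 hPa.
V ≈ 5.75 × 10^0.621 = 5.75 × 4.178 ≈ 24.025 kt.
24.025 × 0.514 ≈ 12.35 m/s → 12 m/s.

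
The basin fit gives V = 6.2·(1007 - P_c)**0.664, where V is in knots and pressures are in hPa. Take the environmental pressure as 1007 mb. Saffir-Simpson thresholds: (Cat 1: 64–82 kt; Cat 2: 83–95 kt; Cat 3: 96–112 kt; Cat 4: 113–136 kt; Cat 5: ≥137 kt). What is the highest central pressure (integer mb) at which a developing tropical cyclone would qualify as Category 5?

Category 5 begins at V = 137 kt.
Required ΔP = (137/6.2)^(1/0.664) = 22.097^1.506 ≈ 105.83 mb.
P_c ≤ 1007 − 105.83 = 901.17, so the highest integer P_c is 901 mb.

901 mb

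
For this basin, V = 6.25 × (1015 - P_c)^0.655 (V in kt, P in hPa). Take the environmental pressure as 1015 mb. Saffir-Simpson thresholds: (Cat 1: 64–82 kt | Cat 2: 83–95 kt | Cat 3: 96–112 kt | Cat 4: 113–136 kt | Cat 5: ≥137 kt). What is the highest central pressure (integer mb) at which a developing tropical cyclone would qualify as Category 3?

Category 3 begins at V = 96 kt.
Required ΔP = (96/6.25)^(1/0.655) = 15.360^1.527 ≈ 64.76 mb.
P_c ≤ 1015 − 64.76 = 950.24, so the highest integer P_c is 950 mb.

950 mb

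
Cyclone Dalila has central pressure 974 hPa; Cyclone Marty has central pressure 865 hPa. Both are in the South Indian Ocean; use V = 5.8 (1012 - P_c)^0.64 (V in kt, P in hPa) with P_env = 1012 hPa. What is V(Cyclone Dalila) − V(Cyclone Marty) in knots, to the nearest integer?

-82 kt

Cyclone Dalila: ΔP = 38; V ≈ 5.8 × 38^0.64 ≈ 59.50 kt.
Cyclone Marty: ΔP = 147; V ≈ 5.8 × 147^0.64 ≈ 141.42 kt.
Difference ≈ 59.50 − 141.42 = -81.92 → -82 kt.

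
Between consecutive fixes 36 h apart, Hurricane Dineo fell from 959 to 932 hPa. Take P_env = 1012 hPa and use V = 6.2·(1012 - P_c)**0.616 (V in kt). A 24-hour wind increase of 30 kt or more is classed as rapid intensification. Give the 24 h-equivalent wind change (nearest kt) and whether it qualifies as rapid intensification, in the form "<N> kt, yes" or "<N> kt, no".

14 kt, no

V₁: ΔP = 53, V ≈ 6.2 × 53^0.616 ≈ 71.54 kt.
V₂: ΔP = 80, V ≈ 6.2 × 80^0.616 ≈ 92.19 kt.
ΔV over 36 h = 20.65 kt → 24 h equivalent = 20.65 × 24/36 ≈ 13.77 kt.
14 kt < 30 kt ⇒ not rapid intensification.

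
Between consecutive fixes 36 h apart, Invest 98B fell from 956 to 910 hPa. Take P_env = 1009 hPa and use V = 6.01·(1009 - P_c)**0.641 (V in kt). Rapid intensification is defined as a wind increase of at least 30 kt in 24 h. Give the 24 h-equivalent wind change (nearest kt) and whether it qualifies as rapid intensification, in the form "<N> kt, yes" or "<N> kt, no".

V₁: ΔP = 53, V ≈ 6.01 × 53^0.641 ≈ 76.58 kt.
V₂: ΔP = 99, V ≈ 6.01 × 99^0.641 ≈ 114.31 kt.
ΔV over 36 h = 37.73 kt → 24 h equivalent = 37.73 × 24/36 ≈ 25.15 kt.
25 kt < 30 kt ⇒ not rapid intensification.

25 kt, no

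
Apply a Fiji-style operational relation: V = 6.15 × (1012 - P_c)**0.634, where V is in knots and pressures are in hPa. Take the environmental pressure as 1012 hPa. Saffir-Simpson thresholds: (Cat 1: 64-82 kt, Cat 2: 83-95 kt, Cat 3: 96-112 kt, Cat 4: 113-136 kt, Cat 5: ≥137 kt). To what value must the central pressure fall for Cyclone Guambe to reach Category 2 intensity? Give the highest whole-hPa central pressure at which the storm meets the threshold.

951 hPa

Category 2 begins at V = 83 kt.
Required ΔP = (83/6.15)^(1/0.634) = 13.496^1.577 ≈ 60.63 hPa.
P_c ≤ 1012 − 60.63 = 951.37, so the highest integer P_c is 951 hPa.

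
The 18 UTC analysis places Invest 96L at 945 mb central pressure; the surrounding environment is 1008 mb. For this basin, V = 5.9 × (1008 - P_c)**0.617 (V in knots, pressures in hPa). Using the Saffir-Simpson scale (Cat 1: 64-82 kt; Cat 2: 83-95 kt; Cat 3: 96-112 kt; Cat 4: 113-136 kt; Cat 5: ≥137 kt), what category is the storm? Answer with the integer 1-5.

ΔP = 1008 − 945 = 63 mb.
V ≈ 5.9 × 63^0.617 = 5.9 × 12.89 ≈ 76 kt.
76 kt falls in the Category 1 band.

1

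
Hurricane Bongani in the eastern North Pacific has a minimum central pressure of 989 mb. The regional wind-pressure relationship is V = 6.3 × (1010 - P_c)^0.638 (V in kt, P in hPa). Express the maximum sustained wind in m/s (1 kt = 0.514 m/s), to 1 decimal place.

ΔP = 1010 − 989 = 21 mb.
V ≈ 6.3 × 21^0.638 = 6.3 × 6.976 ≈ 43.946 kt.
43.946 × 0.514 ≈ 22.59 m/s → 22.6 m/s.

22.6 m/s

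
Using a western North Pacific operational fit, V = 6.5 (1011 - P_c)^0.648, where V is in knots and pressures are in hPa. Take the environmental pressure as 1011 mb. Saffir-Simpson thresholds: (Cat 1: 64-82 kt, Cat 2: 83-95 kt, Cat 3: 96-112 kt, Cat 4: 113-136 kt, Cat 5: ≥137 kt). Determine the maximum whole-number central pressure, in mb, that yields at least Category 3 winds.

Category 3 begins at V = 96 kt.
Required ΔP = (96/6.5)^(1/0.648) = 14.769^1.543 ≈ 63.76 mb.
P_c ≤ 1011 − 63.76 = 947.24, so the highest integer P_c is 947 mb.

947 mb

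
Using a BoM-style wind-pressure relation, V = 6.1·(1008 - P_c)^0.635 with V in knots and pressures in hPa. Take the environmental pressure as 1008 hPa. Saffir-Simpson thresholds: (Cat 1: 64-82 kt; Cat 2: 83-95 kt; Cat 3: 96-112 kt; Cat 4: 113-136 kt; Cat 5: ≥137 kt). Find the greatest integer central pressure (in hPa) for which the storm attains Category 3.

Category 3 begins at V = 96 kt.
Required ΔP = (96/6.1)^(1/0.635) = 15.738^1.575 ≈ 76.73 hPa.
P_c ≤ 1008 − 76.73 = 931.27, so the highest integer P_c is 931 hPa.

931 hPa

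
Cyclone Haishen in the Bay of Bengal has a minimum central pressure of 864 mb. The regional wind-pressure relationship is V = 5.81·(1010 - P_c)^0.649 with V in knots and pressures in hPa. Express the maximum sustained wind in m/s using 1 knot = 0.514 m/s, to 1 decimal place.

75.8 m/s

ΔP = 1010 − 864 = 146 mb.
V ≈ 5.81 × 146^0.649 = 5.81 × 25.390 ≈ 147.517 kt.
147.517 × 0.514 ≈ 75.82 m/s → 75.8 m/s.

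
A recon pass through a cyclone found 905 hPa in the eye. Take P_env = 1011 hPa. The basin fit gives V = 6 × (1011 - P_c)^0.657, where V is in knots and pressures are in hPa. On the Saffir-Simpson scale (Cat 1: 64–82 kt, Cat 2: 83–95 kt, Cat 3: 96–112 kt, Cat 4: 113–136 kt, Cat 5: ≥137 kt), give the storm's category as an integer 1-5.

ΔP = 1011 − 905 = 106 hPa.
V ≈ 6 × 106^0.657 = 6 × 21.41 ≈ 128 kt.
128 kt falls in the Category 4 band.

4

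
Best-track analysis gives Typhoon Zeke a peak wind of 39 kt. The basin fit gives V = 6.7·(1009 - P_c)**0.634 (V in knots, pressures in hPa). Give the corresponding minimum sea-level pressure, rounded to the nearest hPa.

993 hPa

ΔP = (V / 6.7)^(1/0.634) = (39/6.7)^1.577.
39/6.7 = 5.821; 5.821^1.577 ≈ 16.09 hPa.
P_c = 1009 − 16.09 = 992.91 ≈ 993 hPa.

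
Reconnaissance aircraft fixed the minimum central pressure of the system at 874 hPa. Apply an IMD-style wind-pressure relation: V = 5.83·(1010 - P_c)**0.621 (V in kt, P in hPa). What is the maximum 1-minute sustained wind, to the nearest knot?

ΔP = 1010 − 874 = 136 hPa.
136^0.621 ≈ 21.131.
V ≈ 5.83 × 21.131 ≈ 123.2 kt.

123 kt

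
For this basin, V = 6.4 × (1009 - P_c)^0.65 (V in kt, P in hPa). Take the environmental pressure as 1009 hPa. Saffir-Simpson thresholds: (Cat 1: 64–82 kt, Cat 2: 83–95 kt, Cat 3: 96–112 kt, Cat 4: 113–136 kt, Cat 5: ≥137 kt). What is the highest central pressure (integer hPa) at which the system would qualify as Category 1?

974 hPa

Category 1 begins at V = 64 kt.
Required ΔP = (64/6.4)^(1/0.65) = 10.000^1.538 ≈ 34.55 hPa.
P_c ≤ 1009 − 34.55 = 974.45, so the highest integer P_c is 974 hPa.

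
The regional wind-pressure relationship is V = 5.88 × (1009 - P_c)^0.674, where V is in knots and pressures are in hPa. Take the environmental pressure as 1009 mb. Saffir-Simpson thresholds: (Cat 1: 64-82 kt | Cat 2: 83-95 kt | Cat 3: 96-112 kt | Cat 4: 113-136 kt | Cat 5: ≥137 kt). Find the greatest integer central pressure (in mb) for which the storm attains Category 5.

Category 5 begins at V = 137 kt.
Required ΔP = (137/5.88)^(1/0.674) = 23.299^1.484 ≈ 106.83 mb.
P_c ≤ 1009 − 106.83 = 902.17, so the highest integer P_c is 902 mb.

902 mb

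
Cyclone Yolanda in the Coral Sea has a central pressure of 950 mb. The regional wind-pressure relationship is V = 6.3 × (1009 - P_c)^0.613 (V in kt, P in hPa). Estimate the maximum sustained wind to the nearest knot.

ΔP = 1009 − 950 = 59 mb.
59^0.613 ≈ 12.177.
V ≈ 6.3 × 12.177 ≈ 76.7 kt.

77 kt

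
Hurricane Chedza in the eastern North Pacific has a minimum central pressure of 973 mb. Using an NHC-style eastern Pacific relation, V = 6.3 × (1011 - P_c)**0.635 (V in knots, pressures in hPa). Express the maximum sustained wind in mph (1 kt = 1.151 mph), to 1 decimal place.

73.0 mph

ΔP = 1011 − 973 = 38 mb.
V ≈ 6.3 × 38^0.635 = 6.3 × 10.073 ≈ 63.460 kt.
63.460 × 1.151 ≈ 73.04 mph → 73.0 mph.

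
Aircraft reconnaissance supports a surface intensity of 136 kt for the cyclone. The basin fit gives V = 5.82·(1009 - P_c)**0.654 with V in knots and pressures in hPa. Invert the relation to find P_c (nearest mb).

ΔP = (V / 5.82)^(1/0.654) = (136/5.82)^1.529.
136/5.82 = 23.368; 23.368^1.529 ≈ 123.79 mb.
P_c = 1009 − 123.79 = 885.21 ≈ 885 mb.

885 mb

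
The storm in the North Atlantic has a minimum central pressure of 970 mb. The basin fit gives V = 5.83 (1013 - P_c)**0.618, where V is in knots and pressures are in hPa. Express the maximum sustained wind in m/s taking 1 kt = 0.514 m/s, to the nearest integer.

ΔP = 1013 − 970 = 43 mb.
V ≈ 5.83 × 43^0.618 = 5.83 × 10.221 ≈ 59.587 kt.
59.587 × 0.514 ≈ 30.63 m/s → 31 m/s.

31 m/s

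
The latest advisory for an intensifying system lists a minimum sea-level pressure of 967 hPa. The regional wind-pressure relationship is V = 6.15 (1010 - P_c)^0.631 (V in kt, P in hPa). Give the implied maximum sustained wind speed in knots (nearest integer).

ΔP = 1010 − 967 = 43 hPa.
43^0.631 ≈ 10.733.
V ≈ 6.15 × 10.733 ≈ 66.0 kt.

66 kt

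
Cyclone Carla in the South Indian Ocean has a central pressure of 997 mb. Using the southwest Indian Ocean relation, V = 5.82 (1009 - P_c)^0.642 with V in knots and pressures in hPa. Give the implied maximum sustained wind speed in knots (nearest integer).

ΔP = 1009 − 997 = 12 mb.
12^0.642 ≈ 4.930.
V ≈ 5.82 × 4.930 ≈ 28.7 kt.

29 kt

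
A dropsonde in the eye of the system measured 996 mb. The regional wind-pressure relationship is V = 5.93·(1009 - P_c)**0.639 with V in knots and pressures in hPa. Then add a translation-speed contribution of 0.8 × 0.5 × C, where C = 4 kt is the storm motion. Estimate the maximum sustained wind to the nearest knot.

ΔP = 1009 − 996 = 13 mb.
13^0.639 ≈ 5.150.
V ≈ 5.93 × 5.150 ≈ 30.5 kt.
Translation term: 0.8 × 0.5 × 4 = 1.6 kt.
Corrected V ≈ 32.1 kt → 32 kt.

32 kt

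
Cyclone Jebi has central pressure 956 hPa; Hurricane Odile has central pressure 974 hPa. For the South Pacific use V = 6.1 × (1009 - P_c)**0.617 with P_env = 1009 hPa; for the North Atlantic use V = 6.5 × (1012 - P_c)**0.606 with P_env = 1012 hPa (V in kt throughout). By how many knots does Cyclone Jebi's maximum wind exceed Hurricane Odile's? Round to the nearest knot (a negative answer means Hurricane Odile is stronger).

12 kt

Cyclone Jebi: ΔP = 53; V ≈ 6.1 × 53^0.617 ≈ 70.67 kt.
Hurricane Odile: ΔP = 38; V ≈ 6.5 × 38^0.606 ≈ 58.92 kt.
Difference ≈ 70.67 − 58.92 = 11.75 → 12 kt.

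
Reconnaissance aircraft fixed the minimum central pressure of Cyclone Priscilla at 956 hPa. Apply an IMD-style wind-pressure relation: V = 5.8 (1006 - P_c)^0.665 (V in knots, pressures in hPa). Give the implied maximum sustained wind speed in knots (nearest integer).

78 kt

ΔP = 1006 − 956 = 50 hPa.
50^0.665 ≈ 13.484.
V ≈ 5.8 × 13.484 ≈ 78.2 kt.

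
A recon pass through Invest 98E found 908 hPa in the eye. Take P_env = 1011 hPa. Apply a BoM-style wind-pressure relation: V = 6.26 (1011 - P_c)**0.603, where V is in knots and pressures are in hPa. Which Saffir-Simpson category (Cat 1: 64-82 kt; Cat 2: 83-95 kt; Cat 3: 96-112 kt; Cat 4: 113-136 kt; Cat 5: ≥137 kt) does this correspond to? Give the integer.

ΔP = 1011 − 908 = 103 hPa.
V ≈ 6.26 × 103^0.603 = 6.26 × 16.36 ≈ 102 kt.
102 kt falls in the Category 3 band.

3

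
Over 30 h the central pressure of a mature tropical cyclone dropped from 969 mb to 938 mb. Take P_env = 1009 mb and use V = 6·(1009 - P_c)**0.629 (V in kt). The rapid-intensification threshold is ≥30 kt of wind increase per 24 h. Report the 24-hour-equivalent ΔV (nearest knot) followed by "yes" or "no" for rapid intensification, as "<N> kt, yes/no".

21 kt, no

V₁: ΔP = 40, V ≈ 6 × 40^0.629 ≈ 61.07 kt.
V₂: ΔP = 71, V ≈ 6 × 71^0.629 ≈ 87.62 kt.
ΔV over 30 h = 26.55 kt → 24 h equivalent = 26.55 × 24/30 ≈ 21.24 kt.
21 kt < 30 kt ⇒ not rapid intensification.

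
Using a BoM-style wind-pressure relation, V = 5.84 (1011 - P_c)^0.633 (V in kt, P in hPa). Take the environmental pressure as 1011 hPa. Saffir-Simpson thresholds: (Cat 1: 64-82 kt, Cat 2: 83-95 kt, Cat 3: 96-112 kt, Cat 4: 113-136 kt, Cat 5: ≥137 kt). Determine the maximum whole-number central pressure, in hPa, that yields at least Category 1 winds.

Category 1 begins at V = 64 kt.
Required ΔP = (64/5.84)^(1/0.633) = 10.959^1.580 ≈ 43.91 hPa.
P_c ≤ 1011 − 43.91 = 967.09, so the highest integer P_c is 967 hPa.

967 hPa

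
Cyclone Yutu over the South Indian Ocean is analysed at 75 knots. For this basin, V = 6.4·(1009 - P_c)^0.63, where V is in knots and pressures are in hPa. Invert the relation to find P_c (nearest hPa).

959 hPa

ΔP = (V / 6.4)^(1/0.63) = (75/6.4)^1.587.
75/6.4 = 11.719; 11.719^1.587 ≈ 49.73 hPa.
P_c = 1009 − 49.73 = 959.27 ≈ 959 hPa.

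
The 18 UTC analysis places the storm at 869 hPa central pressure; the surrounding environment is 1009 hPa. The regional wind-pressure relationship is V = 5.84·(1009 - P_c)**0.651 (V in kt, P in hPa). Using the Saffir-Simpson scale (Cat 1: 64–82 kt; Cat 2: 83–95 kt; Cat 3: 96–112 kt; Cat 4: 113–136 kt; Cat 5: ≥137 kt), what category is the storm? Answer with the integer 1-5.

ΔP = 1009 − 869 = 140 hPa.
V ≈ 5.84 × 140^0.651 = 5.84 × 24.95 ≈ 146 kt.
146 kt falls in the Category 5 band.

5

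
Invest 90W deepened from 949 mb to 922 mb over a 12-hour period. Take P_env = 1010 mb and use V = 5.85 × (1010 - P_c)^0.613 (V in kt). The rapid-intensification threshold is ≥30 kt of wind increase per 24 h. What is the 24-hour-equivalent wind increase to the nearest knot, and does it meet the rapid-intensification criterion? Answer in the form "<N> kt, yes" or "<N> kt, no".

37 kt, yes

V₁: ΔP = 61, V ≈ 5.85 × 61^0.613 ≈ 72.70 kt.
V₂: ΔP = 88, V ≈ 5.85 × 88^0.613 ≈ 91.02 kt.
ΔV over 12 h = 18.32 kt → 24 h equivalent = 18.32 × 24/12 ≈ 36.64 kt.
37 kt ≥ 30 kt ⇒ rapid intensification.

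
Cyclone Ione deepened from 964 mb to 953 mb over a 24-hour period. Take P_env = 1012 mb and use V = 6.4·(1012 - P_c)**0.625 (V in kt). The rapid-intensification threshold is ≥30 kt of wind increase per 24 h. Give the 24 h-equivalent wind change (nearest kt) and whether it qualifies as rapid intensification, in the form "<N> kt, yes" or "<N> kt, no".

10 kt, no

V₁: ΔP = 48, V ≈ 6.4 × 48^0.625 ≈ 71.94 kt.
V₂: ΔP = 59, V ≈ 6.4 × 59^0.625 ≈ 81.84 kt.
ΔV over 24 h = 9.90 kt → 24 h equivalent = 9.90 × 24/24 ≈ 9.90 kt.
10 kt < 30 kt ⇒ not rapid intensification.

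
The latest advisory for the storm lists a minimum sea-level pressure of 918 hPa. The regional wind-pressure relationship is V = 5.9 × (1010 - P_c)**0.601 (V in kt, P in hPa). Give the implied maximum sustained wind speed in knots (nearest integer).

ΔP = 1010 − 918 = 92 hPa.
92^0.601 ≈ 15.144.
V ≈ 5.9 × 15.144 ≈ 89.3 kt.

89 kt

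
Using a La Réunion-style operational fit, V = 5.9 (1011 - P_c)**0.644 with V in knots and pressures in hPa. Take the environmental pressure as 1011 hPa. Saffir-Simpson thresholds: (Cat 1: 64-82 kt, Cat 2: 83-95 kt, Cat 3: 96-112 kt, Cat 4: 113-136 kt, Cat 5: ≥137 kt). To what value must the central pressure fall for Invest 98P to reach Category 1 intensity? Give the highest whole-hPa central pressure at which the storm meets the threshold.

970 hPa

Category 1 begins at V = 64 kt.
Required ΔP = (64/5.9)^(1/0.644) = 10.847^1.553 ≈ 40.52 hPa.
P_c ≤ 1011 − 40.52 = 970.48, so the highest integer P_c is 970 hPa.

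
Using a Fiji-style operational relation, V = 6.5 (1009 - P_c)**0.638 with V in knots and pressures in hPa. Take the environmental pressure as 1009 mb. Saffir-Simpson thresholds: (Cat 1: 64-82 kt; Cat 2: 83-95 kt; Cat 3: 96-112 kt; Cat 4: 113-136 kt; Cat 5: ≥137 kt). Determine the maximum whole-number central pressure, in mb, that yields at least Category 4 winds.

Category 4 begins at V = 113 kt.
Required ΔP = (113/6.5)^(1/0.638) = 17.385^1.567 ≈ 87.87 mb.
P_c ≤ 1009 − 87.87 = 921.13, so the highest integer P_c is 921 mb.

921 mb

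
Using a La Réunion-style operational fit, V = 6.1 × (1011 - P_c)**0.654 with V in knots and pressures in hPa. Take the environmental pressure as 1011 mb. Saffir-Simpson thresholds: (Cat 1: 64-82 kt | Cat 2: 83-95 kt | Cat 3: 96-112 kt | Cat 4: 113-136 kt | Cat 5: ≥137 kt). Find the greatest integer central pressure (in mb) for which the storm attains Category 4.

924 mb

Category 4 begins at V = 113 kt.
Required ΔP = (113/6.1)^(1/0.654) = 18.525^1.529 ≈ 86.79 mb.
P_c ≤ 1011 − 86.79 = 924.21, so the highest integer P_c is 924 mb.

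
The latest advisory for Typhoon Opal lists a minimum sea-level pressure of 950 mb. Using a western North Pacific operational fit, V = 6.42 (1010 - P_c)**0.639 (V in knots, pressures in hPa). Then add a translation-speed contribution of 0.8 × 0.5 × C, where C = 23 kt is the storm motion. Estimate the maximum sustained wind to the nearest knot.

ΔP = 1010 − 950 = 60 mb.
60^0.639 ≈ 13.685.
V ≈ 6.42 × 13.685 ≈ 87.9 kt.
Translation term: 0.8 × 0.5 × 23 = 9.2 kt.
Corrected V ≈ 97.1 kt → 97 kt.

97 kt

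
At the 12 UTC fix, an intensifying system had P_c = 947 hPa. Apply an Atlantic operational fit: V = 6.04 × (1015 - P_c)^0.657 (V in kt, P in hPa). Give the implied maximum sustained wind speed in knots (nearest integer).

97 kt

ΔP = 1015 − 947 = 68 hPa.
68^0.657 ≈ 15.994.
V ≈ 6.04 × 15.994 ≈ 96.6 kt.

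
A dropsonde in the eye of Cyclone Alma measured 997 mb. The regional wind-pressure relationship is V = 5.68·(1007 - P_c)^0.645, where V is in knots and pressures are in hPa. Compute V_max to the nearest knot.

ΔP = 1007 − 997 = 10 mb.
10^0.645 ≈ 4.416.
V ≈ 5.68 × 4.416 ≈ 25.1 kt.

25 kt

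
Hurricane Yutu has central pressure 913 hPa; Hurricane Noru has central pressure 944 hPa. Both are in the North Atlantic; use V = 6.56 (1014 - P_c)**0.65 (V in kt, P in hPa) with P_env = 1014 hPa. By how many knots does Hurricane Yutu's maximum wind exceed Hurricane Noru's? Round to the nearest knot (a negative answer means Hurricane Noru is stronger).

Hurricane Yutu: ΔP = 101; V ≈ 6.56 × 101^0.65 ≈ 131.74 kt.
Hurricane Noru: ΔP = 70; V ≈ 6.56 × 70^0.65 ≈ 103.80 kt.
Difference ≈ 131.74 − 103.80 = 27.94 → 28 kt.

28 kt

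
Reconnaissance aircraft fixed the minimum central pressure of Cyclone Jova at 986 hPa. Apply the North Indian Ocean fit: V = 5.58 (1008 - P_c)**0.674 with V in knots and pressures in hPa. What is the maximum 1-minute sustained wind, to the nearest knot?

ΔP = 1008 − 986 = 22 hPa.
22^0.674 ≈ 8.031.
V ≈ 5.58 × 8.031 ≈ 44.8 kt.

45 kt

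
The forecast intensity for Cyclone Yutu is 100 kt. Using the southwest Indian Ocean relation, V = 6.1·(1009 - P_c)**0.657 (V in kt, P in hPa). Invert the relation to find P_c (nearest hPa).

938 hPa

ΔP = (V / 6.1)^(1/0.657) = (100/6.1)^1.522.
100/6.1 = 16.393; 16.393^1.522 ≈ 70.60 hPa.
P_c = 1009 − 70.60 = 938.40 ≈ 938 hPa.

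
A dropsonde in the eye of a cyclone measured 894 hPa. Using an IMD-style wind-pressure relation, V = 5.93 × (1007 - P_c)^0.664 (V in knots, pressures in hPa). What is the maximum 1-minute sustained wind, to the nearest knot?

ΔP = 1007 − 894 = 113 hPa.
113^0.664 ≈ 23.080.
V ≈ 5.93 × 23.080 ≈ 136.9 kt.

137 kt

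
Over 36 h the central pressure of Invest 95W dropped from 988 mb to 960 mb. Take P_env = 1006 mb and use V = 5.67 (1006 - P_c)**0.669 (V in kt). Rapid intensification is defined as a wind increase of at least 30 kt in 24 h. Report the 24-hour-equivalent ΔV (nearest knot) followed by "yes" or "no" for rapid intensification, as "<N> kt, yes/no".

V₁: ΔP = 18, V ≈ 5.67 × 18^0.669 ≈ 39.21 kt.
V₂: ΔP = 46, V ≈ 5.67 × 46^0.669 ≈ 73.45 kt.
ΔV over 36 h = 34.24 kt → 24 h equivalent = 34.24 × 24/36 ≈ 22.83 kt.
23 kt < 30 kt ⇒ not rapid intensification.

23 kt, no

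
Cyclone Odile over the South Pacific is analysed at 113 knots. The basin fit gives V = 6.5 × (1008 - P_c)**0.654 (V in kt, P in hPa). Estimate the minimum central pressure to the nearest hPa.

929 hPa

ΔP = (V / 6.5)^(1/0.654) = (113/6.5)^1.529.
113/6.5 = 17.385; 17.385^1.529 ≈ 78.75 hPa.
P_c = 1008 − 78.75 = 929.25 ≈ 929 hPa.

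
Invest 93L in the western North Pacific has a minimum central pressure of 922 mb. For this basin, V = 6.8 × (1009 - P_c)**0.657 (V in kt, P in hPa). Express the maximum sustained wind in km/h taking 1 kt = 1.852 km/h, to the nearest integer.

ΔP = 1009 − 922 = 87 mb.
V ≈ 6.8 × 87^0.657 = 6.8 × 18.805 ≈ 127.871 kt.
127.871 × 1.852 ≈ 236.82 km/h → 237 km/h.

237 km/h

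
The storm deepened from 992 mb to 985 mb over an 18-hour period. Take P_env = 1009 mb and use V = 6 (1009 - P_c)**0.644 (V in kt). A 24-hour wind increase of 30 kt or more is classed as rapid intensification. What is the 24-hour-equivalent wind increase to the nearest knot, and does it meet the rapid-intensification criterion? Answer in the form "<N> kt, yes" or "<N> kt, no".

12 kt, no

V₁: ΔP = 17, V ≈ 6 × 17^0.644 ≈ 37.20 kt.
V₂: ΔP = 24, V ≈ 6 × 24^0.644 ≈ 46.45 kt.
ΔV over 18 h = 9.25 kt → 24 h equivalent = 9.25 × 24/18 ≈ 12.33 kt.
12 kt < 30 kt ⇒ not rapid intensification.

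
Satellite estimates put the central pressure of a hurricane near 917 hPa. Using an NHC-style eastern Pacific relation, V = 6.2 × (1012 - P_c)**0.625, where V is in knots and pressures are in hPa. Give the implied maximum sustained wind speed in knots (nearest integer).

107 kt

ΔP = 1012 − 917 = 95 hPa.
95^0.625 ≈ 17.222.
V ≈ 6.2 × 17.222 ≈ 106.8 kt.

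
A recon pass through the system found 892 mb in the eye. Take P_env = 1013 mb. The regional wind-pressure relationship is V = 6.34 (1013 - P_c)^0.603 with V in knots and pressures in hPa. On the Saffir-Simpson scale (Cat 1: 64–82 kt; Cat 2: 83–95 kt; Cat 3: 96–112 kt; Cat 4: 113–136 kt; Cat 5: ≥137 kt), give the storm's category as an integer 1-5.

4

ΔP = 1013 − 892 = 121 mb.
V ≈ 6.34 × 121^0.603 = 6.34 × 18.03 ≈ 114 kt.
114 kt falls in the Category 4 band.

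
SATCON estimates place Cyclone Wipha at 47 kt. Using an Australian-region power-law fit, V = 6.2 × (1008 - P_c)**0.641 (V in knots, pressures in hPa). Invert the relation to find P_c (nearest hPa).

984 hPa

ΔP = (V / 6.2)^(1/0.641) = (47/6.2)^1.560.
47/6.2 = 7.581; 7.581^1.560 ≈ 23.57 hPa.
P_c = 1008 − 23.57 = 984.43 ≈ 984 hPa.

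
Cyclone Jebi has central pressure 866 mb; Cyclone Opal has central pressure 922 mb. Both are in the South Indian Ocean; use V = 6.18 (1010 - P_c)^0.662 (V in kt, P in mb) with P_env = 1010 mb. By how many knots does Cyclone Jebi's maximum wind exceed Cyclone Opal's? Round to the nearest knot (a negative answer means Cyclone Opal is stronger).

Cyclone Jebi: ΔP = 144; V ≈ 6.18 × 144^0.662 ≈ 165.89 kt.
Cyclone Opal: ΔP = 88; V ≈ 6.18 × 88^0.662 ≈ 119.74 kt.
Difference ≈ 165.89 − 119.74 = 46.15 → 46 kt.

46 kt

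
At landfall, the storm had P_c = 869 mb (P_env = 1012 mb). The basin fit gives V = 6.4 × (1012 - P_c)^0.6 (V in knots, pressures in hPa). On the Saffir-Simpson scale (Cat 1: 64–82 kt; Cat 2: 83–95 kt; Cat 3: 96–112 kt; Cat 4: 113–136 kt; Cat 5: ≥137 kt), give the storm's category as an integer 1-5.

4

ΔP = 1012 − 869 = 143 mb.
V ≈ 6.4 × 143^0.6 = 6.4 × 19.64 ≈ 126 kt.
126 kt falls in the Category 4 band.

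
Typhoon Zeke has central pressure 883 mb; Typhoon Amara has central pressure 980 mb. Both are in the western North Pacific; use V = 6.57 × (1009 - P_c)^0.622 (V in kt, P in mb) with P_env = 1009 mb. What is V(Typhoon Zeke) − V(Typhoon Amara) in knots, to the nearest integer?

80 kt

Typhoon Zeke: ΔP = 126; V ≈ 6.57 × 126^0.622 ≈ 133.04 kt.
Typhoon Amara: ΔP = 29; V ≈ 6.57 × 29^0.622 ≈ 53.36 kt.
Difference ≈ 133.04 − 53.36 = 79.68 → 80 kt.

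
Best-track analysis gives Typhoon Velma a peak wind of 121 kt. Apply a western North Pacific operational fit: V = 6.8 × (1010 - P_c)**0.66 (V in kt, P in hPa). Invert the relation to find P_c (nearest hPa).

932 hPa

ΔP = (V / 6.8)^(1/0.66) = (121/6.8)^1.515.
121/6.8 = 17.794; 17.794^1.515 ≈ 78.41 hPa.
P_c = 1010 − 78.41 = 931.59 ≈ 932 hPa.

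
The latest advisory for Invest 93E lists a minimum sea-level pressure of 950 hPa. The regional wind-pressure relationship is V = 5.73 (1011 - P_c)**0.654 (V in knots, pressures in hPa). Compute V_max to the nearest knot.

ΔP = 1011 − 950 = 61 hPa.
61^0.654 ≈ 14.710.
V ≈ 5.73 × 14.710 ≈ 84.3 kt.

84 kt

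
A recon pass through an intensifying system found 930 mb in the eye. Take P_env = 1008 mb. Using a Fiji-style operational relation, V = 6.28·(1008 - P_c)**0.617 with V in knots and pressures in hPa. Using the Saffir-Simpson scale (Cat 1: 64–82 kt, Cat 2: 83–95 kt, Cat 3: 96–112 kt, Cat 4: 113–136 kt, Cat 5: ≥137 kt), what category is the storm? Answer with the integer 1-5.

ΔP = 1008 − 930 = 78 mb.
V ≈ 6.28 × 78^0.617 = 6.28 × 14.70 ≈ 92 kt.
92 kt falls in the Category 2 band.

2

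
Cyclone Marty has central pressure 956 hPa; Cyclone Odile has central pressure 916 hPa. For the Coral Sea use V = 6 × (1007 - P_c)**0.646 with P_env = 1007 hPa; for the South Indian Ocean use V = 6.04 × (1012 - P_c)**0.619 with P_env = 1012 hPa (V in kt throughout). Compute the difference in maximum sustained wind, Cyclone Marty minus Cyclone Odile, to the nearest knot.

-26 kt

Cyclone Marty: ΔP = 51; V ≈ 6 × 51^0.646 ≈ 76.07 kt.
Cyclone Odile: ΔP = 96; V ≈ 6.04 × 96^0.619 ≈ 101.87 kt.
Difference ≈ 76.07 − 101.87 = -25.80 → -26 kt.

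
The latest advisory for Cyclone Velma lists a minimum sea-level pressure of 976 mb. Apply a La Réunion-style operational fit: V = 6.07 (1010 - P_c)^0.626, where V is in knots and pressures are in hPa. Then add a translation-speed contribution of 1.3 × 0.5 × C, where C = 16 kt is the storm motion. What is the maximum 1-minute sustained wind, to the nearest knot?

ΔP = 1010 − 976 = 34 mb.
34^0.626 ≈ 9.093.
V ≈ 6.07 × 9.093 ≈ 55.2 kt.
Translation term: 1.3 × 0.5 × 16 = 10.4 kt.
Corrected V ≈ 65.6 kt → 66 kt.

66 kt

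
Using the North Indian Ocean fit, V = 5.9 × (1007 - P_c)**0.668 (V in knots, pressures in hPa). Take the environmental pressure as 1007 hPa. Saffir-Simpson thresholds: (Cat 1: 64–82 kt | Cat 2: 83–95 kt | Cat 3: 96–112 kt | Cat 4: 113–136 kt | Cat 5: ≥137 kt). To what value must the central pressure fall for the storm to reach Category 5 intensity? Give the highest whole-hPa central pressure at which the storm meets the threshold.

896 hPa

Category 5 begins at V = 137 kt.
Required ΔP = (137/5.9)^(1/0.668) = 23.220^1.497 ≈ 110.84 hPa.
P_c ≤ 1007 − 110.84 = 896.16, so the highest integer P_c is 896 hPa.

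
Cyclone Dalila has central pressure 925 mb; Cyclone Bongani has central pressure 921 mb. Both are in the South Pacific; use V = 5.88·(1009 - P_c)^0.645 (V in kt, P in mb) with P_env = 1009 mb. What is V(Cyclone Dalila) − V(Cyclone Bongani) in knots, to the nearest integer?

-3 kt

Cyclone Dalila: ΔP = 84; V ≈ 5.88 × 84^0.645 ≈ 102.46 kt.
Cyclone Bongani: ΔP = 88; V ≈ 5.88 × 88^0.645 ≈ 105.58 kt.
Difference ≈ 102.46 − 105.58 = -3.12 → -3 kt.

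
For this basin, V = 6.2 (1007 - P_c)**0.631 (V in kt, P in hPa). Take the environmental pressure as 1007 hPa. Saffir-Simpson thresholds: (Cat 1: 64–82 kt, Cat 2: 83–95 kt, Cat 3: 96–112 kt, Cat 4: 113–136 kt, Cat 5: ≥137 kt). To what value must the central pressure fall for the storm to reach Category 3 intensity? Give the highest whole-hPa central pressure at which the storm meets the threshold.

930 hPa

Category 3 begins at V = 96 kt.
Required ΔP = (96/6.2)^(1/0.631) = 15.484^1.585 ≈ 76.86 hPa.
P_c ≤ 1007 − 76.86 = 930.14, so the highest integer P_c is 930 hPa.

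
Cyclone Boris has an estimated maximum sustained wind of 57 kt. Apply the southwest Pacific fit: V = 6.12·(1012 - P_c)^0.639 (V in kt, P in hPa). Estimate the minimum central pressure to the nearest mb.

ΔP = (V / 6.12)^(1/0.639) = (57/6.12)^1.565.
57/6.12 = 9.314; 9.314^1.565 ≈ 32.86 mb.
P_c = 1012 − 32.86 = 979.14 ≈ 979 mb.

979 mb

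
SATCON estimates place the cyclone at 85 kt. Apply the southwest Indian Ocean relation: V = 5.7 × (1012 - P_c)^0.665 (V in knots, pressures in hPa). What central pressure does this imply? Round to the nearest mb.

954 mb

ΔP = (V / 5.7)^(1/0.665) = (85/5.7)^1.504.
85/5.7 = 14.912; 14.912^1.504 ≈ 58.17 mb.
P_c = 1012 − 58.17 = 953.83 ≈ 954 mb.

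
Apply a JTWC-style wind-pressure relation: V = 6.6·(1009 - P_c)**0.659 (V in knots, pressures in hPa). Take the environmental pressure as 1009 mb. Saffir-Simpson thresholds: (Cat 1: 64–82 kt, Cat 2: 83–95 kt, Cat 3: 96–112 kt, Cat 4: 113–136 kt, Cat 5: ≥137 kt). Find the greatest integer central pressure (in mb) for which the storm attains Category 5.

Category 5 begins at V = 137 kt.
Required ΔP = (137/6.6)^(1/0.659) = 20.758^1.517 ≈ 99.71 mb.
P_c ≤ 1009 − 99.71 = 909.29, so the highest integer P_c is 909 mb.

909 mb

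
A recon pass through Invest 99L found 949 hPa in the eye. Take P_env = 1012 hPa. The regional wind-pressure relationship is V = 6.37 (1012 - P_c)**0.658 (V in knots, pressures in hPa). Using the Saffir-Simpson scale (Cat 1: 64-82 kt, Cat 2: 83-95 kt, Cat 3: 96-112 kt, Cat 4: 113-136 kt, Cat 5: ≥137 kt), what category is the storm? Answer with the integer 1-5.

ΔP = 1012 − 949 = 63 hPa.
V ≈ 6.37 × 63^0.658 = 6.37 × 15.27 ≈ 97 kt.
97 kt falls in the Category 3 band.

3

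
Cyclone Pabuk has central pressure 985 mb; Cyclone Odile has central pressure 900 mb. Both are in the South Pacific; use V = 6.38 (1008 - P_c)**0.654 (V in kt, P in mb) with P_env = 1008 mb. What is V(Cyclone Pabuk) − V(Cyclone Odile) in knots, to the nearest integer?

-87 kt

Cyclone Pabuk: ΔP = 23; V ≈ 6.38 × 23^0.654 ≈ 49.59 kt.
Cyclone Odile: ΔP = 108; V ≈ 6.38 × 108^0.654 ≈ 136.36 kt.
Difference ≈ 49.59 − 136.36 = -86.77 → -87 kt.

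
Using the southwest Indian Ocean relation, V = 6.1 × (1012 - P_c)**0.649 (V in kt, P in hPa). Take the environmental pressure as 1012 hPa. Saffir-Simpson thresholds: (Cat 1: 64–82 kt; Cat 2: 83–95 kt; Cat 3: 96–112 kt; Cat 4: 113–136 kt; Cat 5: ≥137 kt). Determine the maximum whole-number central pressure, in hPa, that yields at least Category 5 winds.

Category 5 begins at V = 137 kt.
Required ΔP = (137/6.1)^(1/0.649) = 22.459^1.541 ≈ 120.86 hPa.
P_c ≤ 1012 − 120.86 = 891.14, so the highest integer P_c is 891 hPa.

891 hPa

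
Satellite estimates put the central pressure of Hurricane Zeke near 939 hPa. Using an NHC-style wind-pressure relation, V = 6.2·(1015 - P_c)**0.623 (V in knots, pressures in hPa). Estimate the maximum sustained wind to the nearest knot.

92 kt

ΔP = 1015 − 939 = 76 hPa.
76^0.623 ≈ 14.851.
V ≈ 6.2 × 14.851 ≈ 92.1 kt.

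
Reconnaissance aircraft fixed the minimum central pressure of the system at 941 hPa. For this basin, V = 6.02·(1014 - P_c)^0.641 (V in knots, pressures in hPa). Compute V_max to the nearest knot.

94 kt

ΔP = 1014 − 941 = 73 hPa.
73^0.641 ≈ 15.646.
V ≈ 6.02 × 15.646 ≈ 94.2 kt.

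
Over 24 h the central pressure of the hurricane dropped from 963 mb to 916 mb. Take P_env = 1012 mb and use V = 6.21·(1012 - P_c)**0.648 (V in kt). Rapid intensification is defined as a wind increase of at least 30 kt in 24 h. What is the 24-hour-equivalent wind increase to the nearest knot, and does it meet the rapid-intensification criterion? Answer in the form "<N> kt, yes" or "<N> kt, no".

V₁: ΔP = 49, V ≈ 6.21 × 49^0.648 ≈ 77.33 kt.
V₂: ΔP = 96, V ≈ 6.21 × 96^0.648 ≈ 119.56 kt.
ΔV over 24 h = 42.23 kt → 24 h equivalent = 42.23 × 24/24 ≈ 42.23 kt.
42 kt ≥ 30 kt ⇒ rapid intensification.

42 kt, yes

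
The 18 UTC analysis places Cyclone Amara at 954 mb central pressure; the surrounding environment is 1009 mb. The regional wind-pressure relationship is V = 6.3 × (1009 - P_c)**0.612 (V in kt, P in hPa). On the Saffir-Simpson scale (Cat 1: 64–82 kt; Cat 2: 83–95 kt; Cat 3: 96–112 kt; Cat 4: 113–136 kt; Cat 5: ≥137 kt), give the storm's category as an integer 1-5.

1

ΔP = 1009 − 954 = 55 mb.
V ≈ 6.3 × 55^0.612 = 6.3 × 11.62 ≈ 73 kt.
73 kt falls in the Category 1 band.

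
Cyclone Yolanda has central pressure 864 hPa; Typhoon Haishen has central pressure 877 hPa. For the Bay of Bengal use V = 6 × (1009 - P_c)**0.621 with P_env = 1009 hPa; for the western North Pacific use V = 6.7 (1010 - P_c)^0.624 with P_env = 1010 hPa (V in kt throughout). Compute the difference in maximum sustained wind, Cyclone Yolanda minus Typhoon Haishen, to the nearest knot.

-10 kt

Cyclone Yolanda: ΔP = 145; V ≈ 6 × 145^0.621 ≈ 131.94 kt.
Typhoon Haishen: ΔP = 133; V ≈ 6.7 × 133^0.624 ≈ 141.70 kt.
Difference ≈ 131.94 − 141.70 = -9.76 → -10 kt.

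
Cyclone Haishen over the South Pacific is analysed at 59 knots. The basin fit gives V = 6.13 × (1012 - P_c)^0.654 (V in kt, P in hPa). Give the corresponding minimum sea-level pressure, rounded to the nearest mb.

980 mb

ΔP = (V / 6.13)^(1/0.654) = (59/6.13)^1.529.
59/6.13 = 9.625; 9.625^1.529 ≈ 31.89 mb.
P_c = 1012 − 31.89 = 980.11 ≈ 980 mb.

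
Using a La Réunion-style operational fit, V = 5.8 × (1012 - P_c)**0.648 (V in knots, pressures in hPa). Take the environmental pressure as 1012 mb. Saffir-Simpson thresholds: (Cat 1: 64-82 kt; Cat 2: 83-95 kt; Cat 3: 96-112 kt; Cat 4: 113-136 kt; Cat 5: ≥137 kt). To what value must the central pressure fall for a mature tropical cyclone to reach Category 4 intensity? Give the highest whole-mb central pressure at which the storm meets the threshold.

914 mb

Category 4 begins at V = 113 kt.
Required ΔP = (113/5.8)^(1/0.648) = 19.483^1.543 ≈ 97.77 mb.
P_c ≤ 1012 − 97.77 = 914.23, so the highest integer P_c is 914 mb.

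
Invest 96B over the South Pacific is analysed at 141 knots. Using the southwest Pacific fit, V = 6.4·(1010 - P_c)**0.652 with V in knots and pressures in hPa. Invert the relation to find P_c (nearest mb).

ΔP = (V / 6.4)^(1/0.652) = (141/6.4)^1.534.
141/6.4 = 22.031; 22.031^1.534 ≈ 114.78 mb.
P_c = 1010 − 114.78 = 895.22 ≈ 895 mb.

895 mb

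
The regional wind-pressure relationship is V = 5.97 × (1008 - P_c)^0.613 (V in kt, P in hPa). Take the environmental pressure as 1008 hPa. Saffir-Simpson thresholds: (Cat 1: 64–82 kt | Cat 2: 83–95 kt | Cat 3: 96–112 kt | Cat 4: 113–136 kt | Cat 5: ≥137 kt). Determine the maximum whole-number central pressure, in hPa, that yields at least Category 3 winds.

915 hPa

Category 3 begins at V = 96 kt.
Required ΔP = (96/5.97)^(1/0.613) = 16.080^1.631 ≈ 92.87 hPa.
P_c ≤ 1008 − 92.87 = 915.13, so the highest integer P_c is 915 hPa.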